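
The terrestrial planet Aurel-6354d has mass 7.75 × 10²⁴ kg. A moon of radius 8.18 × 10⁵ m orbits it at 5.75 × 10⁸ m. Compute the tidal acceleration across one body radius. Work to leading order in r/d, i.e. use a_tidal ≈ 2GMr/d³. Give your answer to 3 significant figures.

4.45 × 10⁻⁶ m/s²

Δg = 2GMr/d³
   = 2 × (6.674 × 10⁻¹¹) × (7.75 × 10²⁴) × (8.18 × 10⁵) / (5.75 × 10⁸)³
   = 4.45 × 10⁻⁶ m/s²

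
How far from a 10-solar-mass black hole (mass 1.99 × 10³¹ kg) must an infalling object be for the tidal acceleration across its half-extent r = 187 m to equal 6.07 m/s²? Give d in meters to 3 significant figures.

2GMr/d³ = a_tidal  ⇒  d = (2GMr / a_tidal)^(1/3)
d = (2 × 6.674×10⁻¹¹ × (1.99 × 10³¹) × (187) / (6.07))^(1/3)
  = 4.34 × 10⁷ m

4.34 × 10⁷ m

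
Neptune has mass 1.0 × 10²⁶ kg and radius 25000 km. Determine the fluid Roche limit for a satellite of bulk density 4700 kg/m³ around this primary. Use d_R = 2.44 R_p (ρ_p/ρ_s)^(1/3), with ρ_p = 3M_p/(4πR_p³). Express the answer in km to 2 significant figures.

ρ_p = 3M_p/(4πR_p³) = 3 × (1.0 × 10²⁶) / (4π × (2.5 × 10⁷ m)³) = 1500 kg/m³
d_R = 2.44 × 25000 km × (1500/4700)^(1/3)
    = 42000 km

42000 km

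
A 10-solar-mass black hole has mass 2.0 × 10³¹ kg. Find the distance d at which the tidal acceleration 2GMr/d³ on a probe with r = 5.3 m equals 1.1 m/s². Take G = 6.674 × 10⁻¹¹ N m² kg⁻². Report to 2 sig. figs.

2GMr/d³ = a_tidal  ⇒  d = (2GMr / a_tidal)^(1/3)
d = (2 × 6.674×10⁻¹¹ × (2.0 × 10³¹) × (5.3) / (1.1))^(1/3)
  = 2.3 × 10⁷ m

2.3 × 10⁷ m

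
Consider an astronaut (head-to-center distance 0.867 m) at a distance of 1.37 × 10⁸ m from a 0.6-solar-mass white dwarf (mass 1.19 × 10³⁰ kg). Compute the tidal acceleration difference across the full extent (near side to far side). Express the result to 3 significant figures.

1.07 × 10⁻⁴ m/s²

Δg = 4GMr/d³
   = 4 × (6.674 × 10⁻¹¹) × (1.19 × 10³⁰) × (0.867) / (1.37 × 10⁸)³
   = 1.07 × 10⁻⁴ m/s²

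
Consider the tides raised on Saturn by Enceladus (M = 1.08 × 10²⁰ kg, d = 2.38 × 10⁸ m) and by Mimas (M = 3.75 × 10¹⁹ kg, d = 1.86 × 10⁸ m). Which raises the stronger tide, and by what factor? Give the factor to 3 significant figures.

Tidal stretch scales as M/d³; compute that for each body.
Enceladus: (1.08 × 10²⁰) / (2.38 × 10⁸)³ = 8.011 × 10⁻⁶
Mimas: (3.75 × 10¹⁹) / (1.86 × 10⁸)³ = 5.828 × 10⁻⁶
Ratio (larger/smaller) = 1.37

Enceladus, by a factor of ≈ 1.37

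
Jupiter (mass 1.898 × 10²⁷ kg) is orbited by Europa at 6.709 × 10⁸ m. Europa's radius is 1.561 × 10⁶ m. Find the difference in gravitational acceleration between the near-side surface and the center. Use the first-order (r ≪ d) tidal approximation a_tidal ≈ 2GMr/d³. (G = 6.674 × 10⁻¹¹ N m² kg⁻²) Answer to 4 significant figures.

Since r ≪ d, expand the inverse-square field across one radius to get the leading 2GMr/d³ term.
Δa = 2GMr/d³
   = 2 × (6.674 × 10⁻¹¹) × (1.898 × 10²⁷) × (1.561 × 10⁶) / (6.709 × 10⁸)³
   = 1.310 × 10⁻³ m/s²

1.310 × 10⁻³ m/s²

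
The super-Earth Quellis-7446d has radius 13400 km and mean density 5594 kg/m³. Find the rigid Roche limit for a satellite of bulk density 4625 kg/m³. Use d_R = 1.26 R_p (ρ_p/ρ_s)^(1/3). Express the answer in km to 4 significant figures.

d_R = 1.26 × 13400 km × (5594/4625)^(1/3)
    = 17990 km

17990 km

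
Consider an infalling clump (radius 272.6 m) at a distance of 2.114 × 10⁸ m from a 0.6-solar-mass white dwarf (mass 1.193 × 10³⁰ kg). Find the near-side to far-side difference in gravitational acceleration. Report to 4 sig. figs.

Near-to-far spans 2r, so the tidal difference is twice the near-to-center value: 4GMr/d³.
Δa = 4GMr/d³
   = 4 × (6.674 × 10⁻¹¹) × (1.193 × 10³⁰) × (272.6) / (2.114 × 10⁸)³
   = 9.190 × 10⁻³ m/s²

9.190 × 10⁻³ m/s²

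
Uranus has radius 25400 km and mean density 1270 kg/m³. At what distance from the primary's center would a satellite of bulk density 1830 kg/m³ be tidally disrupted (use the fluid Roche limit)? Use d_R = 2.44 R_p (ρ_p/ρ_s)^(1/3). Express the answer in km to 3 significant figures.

54900 km

d_R = 2.44 × 25400 km × (1270/1830)^(1/3)
    = 54900 km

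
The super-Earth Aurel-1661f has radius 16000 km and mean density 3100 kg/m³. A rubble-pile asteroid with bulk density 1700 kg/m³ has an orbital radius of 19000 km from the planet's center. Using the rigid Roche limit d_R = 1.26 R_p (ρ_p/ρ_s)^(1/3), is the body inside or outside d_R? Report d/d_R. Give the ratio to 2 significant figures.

d_R = 1.26 × (16000 km) × (3100/1700)^(1/3) = 24630 km
d/d_R = (19000) / (24630) = 0.77
Since d/d_R < 1, the body is inside the Roche limit.

inside; d/d_R ≈ 0.77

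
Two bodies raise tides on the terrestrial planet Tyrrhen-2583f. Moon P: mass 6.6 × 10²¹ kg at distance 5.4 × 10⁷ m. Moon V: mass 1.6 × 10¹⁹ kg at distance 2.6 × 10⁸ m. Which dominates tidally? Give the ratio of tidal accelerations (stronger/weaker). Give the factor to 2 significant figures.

Moon P, by a factor of ≈ 46000

Tidal stretch scales as M/d³; compute that for each body.
Moon P: (6.6 × 10²¹) / (5.4 × 10⁷)³ = 4.191 × 10⁻²
Moon V: (1.6 × 10¹⁹) / (2.6 × 10⁸)³ = 9.103 × 10⁻⁷
Ratio (larger/smaller) = 46000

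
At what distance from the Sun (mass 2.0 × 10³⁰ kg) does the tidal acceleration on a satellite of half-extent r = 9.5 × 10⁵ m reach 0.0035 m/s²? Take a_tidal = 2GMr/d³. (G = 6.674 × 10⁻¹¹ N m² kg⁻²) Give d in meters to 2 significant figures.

4.2 × 10⁹ m

2GMr/d³ = a_tidal  ⇒  d = (2GMr / a_tidal)^(1/3)
d = (2 × 6.674×10⁻¹¹ × (2.0 × 10³⁰) × (9.5 × 10⁵) / (0.0035))^(1/3)
  = 4.2 × 10⁹ m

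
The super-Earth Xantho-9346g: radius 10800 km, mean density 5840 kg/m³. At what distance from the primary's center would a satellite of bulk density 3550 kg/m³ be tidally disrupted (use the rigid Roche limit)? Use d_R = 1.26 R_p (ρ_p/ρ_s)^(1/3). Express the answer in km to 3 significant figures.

16100 km

d_R = 1.26 × 10800 km × (5840/3550)^(1/3)
    = 16100 km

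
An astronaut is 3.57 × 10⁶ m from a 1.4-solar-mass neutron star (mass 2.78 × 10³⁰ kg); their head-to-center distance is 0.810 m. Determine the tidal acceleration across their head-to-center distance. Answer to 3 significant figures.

6.61 m/s²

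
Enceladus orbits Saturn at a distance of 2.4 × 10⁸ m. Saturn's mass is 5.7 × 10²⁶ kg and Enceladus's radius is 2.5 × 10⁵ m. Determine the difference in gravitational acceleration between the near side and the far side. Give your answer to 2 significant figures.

The field gradient is 2GM/d³; across the full diameter 2r the difference is 4GMr/d³.
Δg = 4GMr/d³
   = 4 × (6.674 × 10⁻¹¹) × (5.7 × 10²⁶) × (2.5 × 10⁵) / (2.4 × 10⁸)³
   = 2.8 × 10⁻³ m/s²

2.8 × 10⁻³ m/s²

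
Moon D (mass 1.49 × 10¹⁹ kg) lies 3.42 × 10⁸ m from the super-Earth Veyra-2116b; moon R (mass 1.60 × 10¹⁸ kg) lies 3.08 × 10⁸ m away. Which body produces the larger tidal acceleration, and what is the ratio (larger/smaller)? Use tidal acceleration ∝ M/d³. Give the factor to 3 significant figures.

Moon D, by a factor of ≈ 6.80

The tide-raising term goes as M/d³ (the gradient of a 1/d² field).
Moon D: (1.49 × 10¹⁹) / (3.42 × 10⁸)³ = 3.725 × 10⁻⁷
Moon R: (1.60 × 10¹⁸) / (3.08 × 10⁸)³ = 5.476 × 10⁻⁸
Ratio (larger/smaller) = 6.80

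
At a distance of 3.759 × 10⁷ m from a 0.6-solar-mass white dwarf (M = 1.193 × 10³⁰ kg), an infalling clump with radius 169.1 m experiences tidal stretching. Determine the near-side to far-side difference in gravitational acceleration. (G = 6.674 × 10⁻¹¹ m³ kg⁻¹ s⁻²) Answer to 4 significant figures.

1.014 m/s²

a_tidal = 4GMr/d³
        = 4 × (6.674 × 10⁻¹¹) × (1.193 × 10³⁰) × (169.1) / (3.759 × 10⁷)³
        = 1.014 m/s²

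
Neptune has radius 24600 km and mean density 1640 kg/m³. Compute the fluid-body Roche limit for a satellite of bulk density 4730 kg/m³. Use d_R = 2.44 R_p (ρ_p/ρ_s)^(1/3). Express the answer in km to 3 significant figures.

d_R = 2.44 × 24600 km × (1640/4730)^(1/3)
    = 42200 km

42200 km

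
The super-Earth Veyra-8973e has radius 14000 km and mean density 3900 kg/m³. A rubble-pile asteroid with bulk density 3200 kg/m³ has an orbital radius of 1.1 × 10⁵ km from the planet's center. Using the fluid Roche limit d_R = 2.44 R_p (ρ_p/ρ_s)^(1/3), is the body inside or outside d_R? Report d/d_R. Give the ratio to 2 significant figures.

d_R = 2.44 × (14000 km) × (3900/3200)^(1/3) = 36490 km
d/d_R = (1.1 × 10⁵) / (36490) = 3.0
Since d/d_R > 1, the body is outside the Roche limit.

outside; d/d_R ≈ 3.0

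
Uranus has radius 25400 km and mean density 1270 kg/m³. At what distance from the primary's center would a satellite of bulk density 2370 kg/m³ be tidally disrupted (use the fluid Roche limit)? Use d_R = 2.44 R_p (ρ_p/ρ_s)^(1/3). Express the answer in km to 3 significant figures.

50300 km

d_R = 2.44 × 25400 km × (1270/2370)^(1/3)
    = 50300 km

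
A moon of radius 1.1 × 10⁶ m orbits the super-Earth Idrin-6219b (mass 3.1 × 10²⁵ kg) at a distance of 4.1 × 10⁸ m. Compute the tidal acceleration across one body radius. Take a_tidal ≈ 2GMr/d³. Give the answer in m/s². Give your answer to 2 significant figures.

The tidal stretch is the gradient of GM/d² times the body's extent r, hence the 1/d³ dependence.
a_tidal = 2GMr/d³
        = 2 × (6.674 × 10⁻¹¹) × (3.1 × 10²⁵) × (1.1 × 10⁶) / (4.1 × 10⁸)³
        = 6.6 × 10⁻⁵ m/s²

6.6 × 10⁻⁵ m/s²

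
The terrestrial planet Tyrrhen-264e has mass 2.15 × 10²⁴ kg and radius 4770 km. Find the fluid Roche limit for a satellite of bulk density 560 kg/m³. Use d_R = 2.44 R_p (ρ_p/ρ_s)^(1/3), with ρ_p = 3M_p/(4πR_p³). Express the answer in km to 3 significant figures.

23700 km

ρ_p = 3M_p/(4πR_p³) = 3 × (2.15 × 10²⁴) / (4π × (4.77 × 10⁶ m)³) = 4730 kg/m³
d_R = 2.44 × 4770 km × (4730/560)^(1/3)
    = 23700 km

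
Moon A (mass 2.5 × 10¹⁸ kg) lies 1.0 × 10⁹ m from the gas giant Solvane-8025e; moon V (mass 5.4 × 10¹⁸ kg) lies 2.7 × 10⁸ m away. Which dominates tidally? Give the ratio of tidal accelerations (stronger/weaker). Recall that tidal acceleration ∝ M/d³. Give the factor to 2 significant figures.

Moon V, by a factor of ≈ 110

Tidal stretch scales as M/d³; compute that for each body.
Moon A: (2.5 × 10¹⁸) / (1.0 × 10⁹)³ = 2.500 × 10⁻⁹
Moon V: (5.4 × 10¹⁸) / (2.7 × 10⁸)³ = 2.743 × 10⁻⁷
Ratio (larger/smaller) = 110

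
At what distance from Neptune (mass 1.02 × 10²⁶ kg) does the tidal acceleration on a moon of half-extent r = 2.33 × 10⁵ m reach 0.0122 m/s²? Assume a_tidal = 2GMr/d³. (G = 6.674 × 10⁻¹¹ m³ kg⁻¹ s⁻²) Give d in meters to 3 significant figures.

6.38 × 10⁷ m

2GMr/d³ = a_tidal  ⇒  d = (2GMr / a_tidal)^(1/3)
d = (2 × 6.674×10⁻¹¹ × (1.02 × 10²⁶) × (2.33 × 10⁵) / (0.0122))^(1/3)
  = 6.38 × 10⁷ m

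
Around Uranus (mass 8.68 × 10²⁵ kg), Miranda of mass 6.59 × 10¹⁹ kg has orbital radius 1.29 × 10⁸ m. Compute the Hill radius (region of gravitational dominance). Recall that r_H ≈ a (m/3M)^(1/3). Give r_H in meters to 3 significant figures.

8.16 × 10⁵ m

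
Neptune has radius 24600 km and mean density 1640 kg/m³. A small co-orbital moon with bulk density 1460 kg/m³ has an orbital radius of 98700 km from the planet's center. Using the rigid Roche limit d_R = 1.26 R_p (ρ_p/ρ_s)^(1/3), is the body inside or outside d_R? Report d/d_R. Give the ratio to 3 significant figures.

outside; d/d_R ≈ 3.06

d_R = 1.26 × (24600 km) × (1640/1460)^(1/3) = 32220 km
d/d_R = (98700) / (32220) = 3.06
Since d/d_R > 1, the body is outside the Roche limit.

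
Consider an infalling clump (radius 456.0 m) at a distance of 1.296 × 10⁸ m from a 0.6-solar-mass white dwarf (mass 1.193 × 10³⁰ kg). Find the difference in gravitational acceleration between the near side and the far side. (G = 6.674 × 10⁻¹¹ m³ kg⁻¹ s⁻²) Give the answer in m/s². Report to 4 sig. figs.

6.672 × 10⁻² m/s²

Δa = 4GMr/d³
   = 4 × (6.674 × 10⁻¹¹) × (1.193 × 10³⁰) × (456.0) / (1.296 × 10⁸)³
   = 6.672 × 10⁻² m/s²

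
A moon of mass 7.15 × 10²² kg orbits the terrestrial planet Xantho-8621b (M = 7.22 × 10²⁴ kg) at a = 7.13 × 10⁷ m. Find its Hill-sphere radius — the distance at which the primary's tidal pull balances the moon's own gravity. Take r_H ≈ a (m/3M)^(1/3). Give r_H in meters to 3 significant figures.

1.06 × 10⁷ m

r_H ≈ a (m/3M)^(1/3)
    = (7.13 × 10⁷) × (7.15 × 10²² / (3 × 7.22 × 10²⁴))^(1/3)
    = 1.06 × 10⁷ m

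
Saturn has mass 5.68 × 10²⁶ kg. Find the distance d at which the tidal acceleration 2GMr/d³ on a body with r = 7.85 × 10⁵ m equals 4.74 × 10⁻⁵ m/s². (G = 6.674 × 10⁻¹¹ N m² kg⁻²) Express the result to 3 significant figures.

1.08 × 10⁹ m

2GMr/d³ = a_tidal  ⇒  d = (2GMr / a_tidal)^(1/3)
d = (2 × 6.674×10⁻¹¹ × (5.68 × 10²⁶) × (7.85 × 10⁵) / (4.74 × 10⁻⁵))^(1/3)
  = 1.08 × 10⁹ m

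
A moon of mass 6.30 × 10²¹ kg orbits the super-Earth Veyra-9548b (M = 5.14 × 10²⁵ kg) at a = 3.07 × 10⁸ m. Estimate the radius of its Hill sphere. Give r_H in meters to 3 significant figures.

1.06 × 10⁷ m

r_H ≈ a (m/3M)^(1/3)
    = (3.07 × 10⁸) × (6.30 × 10²¹ / (3 × 5.14 × 10²⁵))^(1/3)
    = 1.06 × 10⁷ m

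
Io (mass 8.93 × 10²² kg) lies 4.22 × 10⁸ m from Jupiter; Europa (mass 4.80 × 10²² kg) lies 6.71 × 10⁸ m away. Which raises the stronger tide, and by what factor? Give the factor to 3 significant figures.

Io, by a factor of ≈ 7.48

Tidal acceleration ∝ M/d³, so compare M/d³ for each.
Io: (8.93 × 10²²) / (4.22 × 10⁸)³ = 1.188 × 10⁻³
Europa: (4.80 × 10²²) / (6.71 × 10⁸)³ = 1.589 × 10⁻⁴
Ratio (larger/smaller) = 7.48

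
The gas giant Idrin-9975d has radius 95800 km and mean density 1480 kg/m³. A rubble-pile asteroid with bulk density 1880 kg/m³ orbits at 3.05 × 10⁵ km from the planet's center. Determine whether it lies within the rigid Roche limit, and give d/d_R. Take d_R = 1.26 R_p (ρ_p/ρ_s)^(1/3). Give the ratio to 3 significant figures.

d_R = 1.26 × (95800 km) × (1480/1880)^(1/3) = 1.115 × 10⁵ km
d/d_R = (3.05 × 10⁵) / (1.115 × 10⁵) = 2.74
Since d/d_R > 1, the body is outside the Roche limit.

outside; d/d_R ≈ 2.74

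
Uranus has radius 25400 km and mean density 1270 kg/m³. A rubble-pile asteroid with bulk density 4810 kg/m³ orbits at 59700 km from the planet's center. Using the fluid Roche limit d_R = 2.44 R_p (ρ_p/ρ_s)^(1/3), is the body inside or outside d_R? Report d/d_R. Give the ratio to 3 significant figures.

outside; d/d_R ≈ 1.50

d_R = 2.44 × (25400 km) × (1270/4810)^(1/3) = 39760 km
d/d_R = (59700) / (39760) = 1.50
Since d/d_R > 1, the body is outside the Roche limit.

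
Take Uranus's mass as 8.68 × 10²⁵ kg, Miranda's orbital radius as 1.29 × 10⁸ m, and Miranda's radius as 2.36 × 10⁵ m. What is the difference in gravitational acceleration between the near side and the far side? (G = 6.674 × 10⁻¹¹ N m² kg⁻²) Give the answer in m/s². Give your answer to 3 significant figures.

2.55 × 10⁻³ m/s²

Δa = 4GMr/d³
   = 4 × (6.674 × 10⁻¹¹) × (8.68 × 10²⁵) × (2.36 × 10⁵) / (1.29 × 10⁸)³
   = 2.55 × 10⁻³ m/s²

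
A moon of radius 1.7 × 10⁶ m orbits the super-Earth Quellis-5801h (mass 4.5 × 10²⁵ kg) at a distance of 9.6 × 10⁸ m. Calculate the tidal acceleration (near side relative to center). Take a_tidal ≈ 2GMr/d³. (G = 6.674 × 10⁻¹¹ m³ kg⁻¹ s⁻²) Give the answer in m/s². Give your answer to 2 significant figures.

The tidal stretch is the gradient of GM/d² times the body's extent r, hence the 1/d³ dependence.
Δa = 2GMr/d³
   = 2 × (6.674 × 10⁻¹¹) × (4.5 × 10²⁵) × (1.7 × 10⁶) / (9.6 × 10⁸)³
   = 1.2 × 10⁻⁵ m/s²

1.2 × 10⁻⁵ m/s²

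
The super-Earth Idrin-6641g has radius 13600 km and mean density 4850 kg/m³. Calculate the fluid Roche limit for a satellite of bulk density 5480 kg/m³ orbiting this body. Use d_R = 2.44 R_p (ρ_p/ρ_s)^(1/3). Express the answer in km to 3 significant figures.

d_R = 2.44 × 13600 km × (4850/5480)^(1/3)
    = 31900 km

31900 km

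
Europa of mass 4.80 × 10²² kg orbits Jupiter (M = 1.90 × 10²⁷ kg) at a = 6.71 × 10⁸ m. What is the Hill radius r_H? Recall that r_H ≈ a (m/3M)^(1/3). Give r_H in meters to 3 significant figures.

1.37 × 10⁷ m

r_H ≈ a (m/3M)^(1/3)
    = (6.71 × 10⁸) × (4.80 × 10²² / (3 × 1.90 × 10²⁷))^(1/3)
    = 1.37 × 10⁷ m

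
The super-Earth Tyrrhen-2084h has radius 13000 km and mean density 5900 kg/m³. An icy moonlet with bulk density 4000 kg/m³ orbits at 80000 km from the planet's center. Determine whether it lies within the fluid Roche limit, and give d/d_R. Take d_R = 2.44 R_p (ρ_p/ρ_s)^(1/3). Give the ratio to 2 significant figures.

outside; d/d_R ≈ 2.2

d_R = 2.44 × (13000 km) × (5900/4000)^(1/3) = 36110 km
d/d_R = (80000) / (36110) = 2.2
Since d/d_R > 1, the body is outside the Roche limit.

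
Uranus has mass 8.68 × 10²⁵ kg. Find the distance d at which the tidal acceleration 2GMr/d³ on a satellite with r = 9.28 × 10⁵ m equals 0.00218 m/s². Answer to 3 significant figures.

1.70 × 10⁸ m

2GMr/d³ = a_tidal  ⇒  d = (2GMr / a_tidal)^(1/3)
d = (2 × 6.674×10⁻¹¹ × (8.68 × 10²⁵) × (9.28 × 10⁵) / (0.00218))^(1/3)
  = 1.70 × 10⁸ m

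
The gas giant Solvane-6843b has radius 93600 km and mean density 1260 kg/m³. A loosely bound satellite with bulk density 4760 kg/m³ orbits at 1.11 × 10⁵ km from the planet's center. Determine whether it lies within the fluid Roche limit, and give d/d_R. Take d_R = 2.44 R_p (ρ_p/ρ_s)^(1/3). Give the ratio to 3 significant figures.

inside; d/d_R ≈ 0.757

d_R = 2.44 × (93600 km) × (1260/4760)^(1/3) = 1.466 × 10⁵ km
d/d_R = (1.11 × 10⁵) / (1.466 × 10⁵) = 0.757
Since d/d_R < 1, the body is inside the Roche limit.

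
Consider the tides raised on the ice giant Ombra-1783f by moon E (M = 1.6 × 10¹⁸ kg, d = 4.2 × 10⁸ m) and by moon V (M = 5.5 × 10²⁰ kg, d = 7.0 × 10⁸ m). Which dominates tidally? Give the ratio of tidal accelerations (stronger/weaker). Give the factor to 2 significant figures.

Moon V, by a factor of ≈ 74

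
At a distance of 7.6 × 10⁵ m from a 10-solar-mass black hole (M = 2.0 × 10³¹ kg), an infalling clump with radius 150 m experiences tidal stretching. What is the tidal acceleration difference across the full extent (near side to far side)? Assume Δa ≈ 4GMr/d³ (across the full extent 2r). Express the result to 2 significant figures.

1.8 × 10⁶ m/s²

The field gradient is 2GM/d³; across the full diameter 2r the difference is 4GMr/d³.
Δg = 4GMr/d³
   = 4 × (6.674 × 10⁻¹¹) × (2.0 × 10³¹) × (150) / (7.6 × 10⁵)³
   = 1.8 × 10⁶ m/s²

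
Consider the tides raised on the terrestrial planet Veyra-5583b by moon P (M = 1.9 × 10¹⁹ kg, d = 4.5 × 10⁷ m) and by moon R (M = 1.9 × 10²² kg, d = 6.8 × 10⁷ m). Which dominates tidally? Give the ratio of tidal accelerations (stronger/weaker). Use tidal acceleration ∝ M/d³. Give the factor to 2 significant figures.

Moon R, by a factor of ≈ 290

The tide-raising term goes as M/d³ (the gradient of a 1/d² field).
Moon P: (1.9 × 10¹⁹) / (4.5 × 10⁷)³ = 2.085 × 10⁻⁴
Moon R: (1.9 × 10²²) / (6.8 × 10⁷)³ = 6.043 × 10⁻²
Ratio (larger/smaller) = 290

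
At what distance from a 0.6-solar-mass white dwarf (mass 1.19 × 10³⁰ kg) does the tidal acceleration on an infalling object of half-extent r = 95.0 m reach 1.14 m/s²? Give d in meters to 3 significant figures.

2.37 × 10⁷ m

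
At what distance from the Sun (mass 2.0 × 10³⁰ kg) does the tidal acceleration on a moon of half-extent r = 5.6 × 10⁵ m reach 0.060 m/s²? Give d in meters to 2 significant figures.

1.4 × 10⁹ m

2GMr/d³ = a_tidal  ⇒  d = (2GMr / a_tidal)^(1/3)
d = (2 × 6.674×10⁻¹¹ × (2.0 × 10³⁰) × (5.6 × 10⁵) / (0.060))^(1/3)
  = 1.4 × 10⁹ m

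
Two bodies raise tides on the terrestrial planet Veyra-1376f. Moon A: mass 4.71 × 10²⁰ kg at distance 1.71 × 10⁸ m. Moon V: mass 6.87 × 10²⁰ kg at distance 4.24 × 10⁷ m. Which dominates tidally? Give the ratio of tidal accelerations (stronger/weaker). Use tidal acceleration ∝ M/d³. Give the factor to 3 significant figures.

Moon V, by a factor of ≈ 95.7

Tidal acceleration ∝ M/d³, so compare M/d³ for each.
Moon A: (4.71 × 10²⁰) / (1.71 × 10⁸)³ = 9.420 × 10⁻⁵
Moon V: (6.87 × 10²⁰) / (4.24 × 10⁷)³ = 9.013 × 10⁻³
Ratio (larger/smaller) = 95.7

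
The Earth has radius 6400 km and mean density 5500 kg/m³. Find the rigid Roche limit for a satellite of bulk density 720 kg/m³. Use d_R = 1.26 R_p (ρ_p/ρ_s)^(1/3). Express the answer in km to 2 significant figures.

d_R = 1.26 × 6400 km × (5500/720)^(1/3)
    = 16000 km

16000 km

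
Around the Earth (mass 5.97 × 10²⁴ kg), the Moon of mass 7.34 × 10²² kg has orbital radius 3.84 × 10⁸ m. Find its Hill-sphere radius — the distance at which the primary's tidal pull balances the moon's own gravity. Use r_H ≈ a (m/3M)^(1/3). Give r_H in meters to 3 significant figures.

r_H ≈ a (m/3M)^(1/3)
    = (3.84 × 10⁸) × (7.34 × 10²² / (3 × 5.97 × 10²⁴))^(1/3)
    = 6.15 × 10⁷ m

6.15 × 10⁷ m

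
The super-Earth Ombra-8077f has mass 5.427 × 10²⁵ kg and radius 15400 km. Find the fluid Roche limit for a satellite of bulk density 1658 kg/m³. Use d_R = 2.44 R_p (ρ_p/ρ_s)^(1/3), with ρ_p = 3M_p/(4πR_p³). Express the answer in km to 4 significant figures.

ρ_p = 3M_p/(4πR_p³) = 3 × (5.427 × 10²⁵) / (4π × (1.540 × 10⁷ m)³) = 3547 kg/m³
d_R = 2.44 × 15400 km × (3547/1658)^(1/3)
    = 48420 km

48420 km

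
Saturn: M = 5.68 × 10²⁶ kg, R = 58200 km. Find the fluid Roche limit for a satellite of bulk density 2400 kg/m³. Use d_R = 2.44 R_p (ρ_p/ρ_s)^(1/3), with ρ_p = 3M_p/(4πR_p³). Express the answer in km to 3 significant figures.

ρ_p = 3M_p/(4πR_p³) = 3 × (5.68 × 10²⁶) / (4π × (5.82 × 10⁷ m)³) = 688 kg/m³
d_R = 2.44 × 58200 km × (688/2400)^(1/3)
    = 93600 km

93600 km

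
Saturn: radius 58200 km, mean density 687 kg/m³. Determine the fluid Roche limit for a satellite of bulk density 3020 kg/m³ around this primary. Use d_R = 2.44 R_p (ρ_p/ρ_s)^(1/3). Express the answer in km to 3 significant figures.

86700 km

d_R = 2.44 × 58200 km × (687/3020)^(1/3)
    = 86700 km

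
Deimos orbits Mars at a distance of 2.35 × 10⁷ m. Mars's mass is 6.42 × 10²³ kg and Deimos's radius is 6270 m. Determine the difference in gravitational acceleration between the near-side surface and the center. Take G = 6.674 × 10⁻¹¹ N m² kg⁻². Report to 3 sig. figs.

4.14 × 10⁻⁵ m/s²

The tidal stretch is the gradient of GM/d² times the body's extent r, hence the 1/d³ dependence.
Δa = 2GMr/d³
   = 2 × (6.674 × 10⁻¹¹) × (6.42 × 10²³) × (6270) / (2.35 × 10⁷)³
   = 4.14 × 10⁻⁵ m/s²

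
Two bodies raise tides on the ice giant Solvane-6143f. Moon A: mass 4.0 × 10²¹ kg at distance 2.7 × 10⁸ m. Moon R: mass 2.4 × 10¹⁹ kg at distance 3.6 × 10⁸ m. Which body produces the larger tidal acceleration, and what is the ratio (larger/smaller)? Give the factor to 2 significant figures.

Moon A, by a factor of ≈ 400

The tide-raising term goes as M/d³ (the gradient of a 1/d² field).
Moon A: (4.0 × 10²¹) / (2.7 × 10⁸)³ = 2.032 × 10⁻⁴
Moon R: (2.4 × 10¹⁹) / (3.6 × 10⁸)³ = 5.144 × 10⁻⁷
Ratio (larger/smaller) = 400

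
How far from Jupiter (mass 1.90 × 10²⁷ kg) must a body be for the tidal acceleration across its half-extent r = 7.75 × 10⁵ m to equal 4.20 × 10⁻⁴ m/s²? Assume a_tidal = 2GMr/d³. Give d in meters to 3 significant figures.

2GMr/d³ = a_tidal  ⇒  d = (2GMr / a_tidal)^(1/3)
d = (2 × 6.674×10⁻¹¹ × (1.90 × 10²⁷) × (7.75 × 10⁵) / (4.20 × 10⁻⁴))^(1/3)
  = 7.76 × 10⁸ m

7.76 × 10⁸ m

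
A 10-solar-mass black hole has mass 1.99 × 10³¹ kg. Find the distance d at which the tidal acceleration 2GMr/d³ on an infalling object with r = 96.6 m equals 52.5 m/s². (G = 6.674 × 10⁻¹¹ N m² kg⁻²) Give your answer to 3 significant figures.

2GMr/d³ = a_tidal  ⇒  d = (2GMr / a_tidal)^(1/3)
d = (2 × 6.674×10⁻¹¹ × (1.99 × 10³¹) × (96.6) / (52.5))^(1/3)
  = 1.70 × 10⁷ m

1.70 × 10⁷ m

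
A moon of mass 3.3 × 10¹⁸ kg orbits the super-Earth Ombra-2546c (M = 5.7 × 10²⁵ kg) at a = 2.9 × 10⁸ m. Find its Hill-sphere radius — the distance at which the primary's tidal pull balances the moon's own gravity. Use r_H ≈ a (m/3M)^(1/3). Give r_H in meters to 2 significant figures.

7.8 × 10⁵ m

r_H ≈ a (m/3M)^(1/3)
    = (2.9 × 10⁸) × (3.3 × 10¹⁸ / (3 × 5.7 × 10²⁵))^(1/3)
    = 7.8 × 10⁵ m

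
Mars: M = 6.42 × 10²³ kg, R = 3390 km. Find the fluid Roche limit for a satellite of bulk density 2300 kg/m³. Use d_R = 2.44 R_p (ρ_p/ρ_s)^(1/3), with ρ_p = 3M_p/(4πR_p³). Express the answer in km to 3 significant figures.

9890 km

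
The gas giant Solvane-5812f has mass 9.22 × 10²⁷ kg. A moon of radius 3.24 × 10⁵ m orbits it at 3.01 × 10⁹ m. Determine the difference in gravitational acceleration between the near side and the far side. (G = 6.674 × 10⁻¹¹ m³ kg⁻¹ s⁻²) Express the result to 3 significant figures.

2.92 × 10⁻⁵ m/s²

The field gradient is 2GM/d³; across the full diameter 2r the difference is 4GMr/d³.
Δg = 4GMr/d³
   = 4 × (6.674 × 10⁻¹¹) × (9.22 × 10²⁷) × (3.24 × 10⁵) / (3.01 × 10⁹)³
   = 2.92 × 10⁻⁵ m/s²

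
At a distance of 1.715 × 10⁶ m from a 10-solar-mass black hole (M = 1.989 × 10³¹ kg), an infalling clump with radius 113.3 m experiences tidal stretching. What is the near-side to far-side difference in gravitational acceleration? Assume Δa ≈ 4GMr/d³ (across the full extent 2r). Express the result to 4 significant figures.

a_tidal = 4GMr/d³
        = 4 × (6.674 × 10⁻¹¹) × (1.989 × 10³¹) × (113.3) / (1.715 × 10⁶)³
        = 1.193 × 10⁵ m/s²

1.193 × 10⁵ m/s²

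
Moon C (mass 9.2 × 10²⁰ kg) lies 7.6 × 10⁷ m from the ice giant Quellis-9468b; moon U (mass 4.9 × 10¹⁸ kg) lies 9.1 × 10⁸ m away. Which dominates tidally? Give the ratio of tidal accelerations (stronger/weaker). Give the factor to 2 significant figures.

Tidal stretch scales as M/d³; compute that for each body.
Moon C: (9.2 × 10²⁰) / (7.6 × 10⁷)³ = 2.096 × 10⁻³
Moon U: (4.9 × 10¹⁸) / (9.1 × 10⁸)³ = 6.502 × 10⁻⁹
Ratio (larger/smaller) = 3.2 × 10⁵

Moon C, by a factor of ≈ 3.2 × 10⁵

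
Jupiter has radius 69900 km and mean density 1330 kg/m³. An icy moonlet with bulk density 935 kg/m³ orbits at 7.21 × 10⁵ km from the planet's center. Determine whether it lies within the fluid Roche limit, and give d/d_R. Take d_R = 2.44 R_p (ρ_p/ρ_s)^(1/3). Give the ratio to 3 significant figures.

d_R = 2.44 × (69900 km) × (1330/935)^(1/3) = 1.918 × 10⁵ km
d/d_R = (7.21 × 10⁵) / (1.918 × 10⁵) = 3.76
Since d/d_R > 1, the body is outside the Roche limit.

outside; d/d_R ≈ 3.76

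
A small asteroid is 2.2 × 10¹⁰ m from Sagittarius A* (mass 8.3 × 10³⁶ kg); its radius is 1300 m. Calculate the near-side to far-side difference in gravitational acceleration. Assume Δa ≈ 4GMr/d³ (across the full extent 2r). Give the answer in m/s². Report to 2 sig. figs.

2.7 × 10⁻¹ m/s²

Δa = 4GMr/d³
   = 4 × (6.674 × 10⁻¹¹) × (8.3 × 10³⁶) × (1300) / (2.2 × 10¹⁰)³
   = 2.7 × 10⁻¹ m/s²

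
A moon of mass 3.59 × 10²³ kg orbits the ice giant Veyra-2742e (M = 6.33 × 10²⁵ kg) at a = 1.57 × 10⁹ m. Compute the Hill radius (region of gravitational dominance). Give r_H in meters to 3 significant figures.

r_H ≈ a (m/3M)^(1/3)
    = (1.57 × 10⁹) × (3.59 × 10²³ / (3 × 6.33 × 10²⁵))^(1/3)
    = 1.94 × 10⁸ m

1.94 × 10⁸ m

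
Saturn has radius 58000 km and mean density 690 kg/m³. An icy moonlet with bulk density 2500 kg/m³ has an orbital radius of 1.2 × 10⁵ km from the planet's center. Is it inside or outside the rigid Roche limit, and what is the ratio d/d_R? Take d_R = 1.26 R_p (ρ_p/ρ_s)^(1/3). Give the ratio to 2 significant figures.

outside; d/d_R ≈ 2.5

d_R = 1.26 × (58000 km) × (690/2500)^(1/3) = 47580 km
d/d_R = (1.2 × 10⁵) / (47580) = 2.5
Since d/d_R > 1, the body is outside the Roche limit.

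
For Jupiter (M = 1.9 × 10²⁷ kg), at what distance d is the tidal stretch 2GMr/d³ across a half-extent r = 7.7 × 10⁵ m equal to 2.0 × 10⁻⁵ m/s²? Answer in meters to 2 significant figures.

2.1 × 10⁹ m

2GMr/d³ = a_tidal  ⇒  d = (2GMr / a_tidal)^(1/3)
d = (2 × 6.674×10⁻¹¹ × (1.9 × 10²⁷) × (7.7 × 10⁵) / (2.0 × 10⁻⁵))^(1/3)
  = 2.1 × 10⁹ m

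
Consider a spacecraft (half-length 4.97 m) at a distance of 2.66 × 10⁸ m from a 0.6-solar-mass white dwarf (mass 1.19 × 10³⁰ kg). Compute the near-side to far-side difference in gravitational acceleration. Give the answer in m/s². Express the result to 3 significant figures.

The field gradient is 2GM/d³; across the full diameter 2r the difference is 4GMr/d³.
a_tidal = 4GMr/d³
        = 4 × (6.674 × 10⁻¹¹) × (1.19 × 10³⁰) × (4.97) / (2.66 × 10⁸)³
        = 8.39 × 10⁻⁵ m/s²

8.39 × 10⁻⁵ m/s²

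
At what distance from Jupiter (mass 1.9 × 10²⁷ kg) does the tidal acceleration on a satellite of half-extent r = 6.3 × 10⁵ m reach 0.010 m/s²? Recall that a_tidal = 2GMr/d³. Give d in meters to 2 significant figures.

2.5 × 10⁸ m

2GMr/d³ = a_tidal  ⇒  d = (2GMr / a_tidal)^(1/3)
d = (2 × 6.674×10⁻¹¹ × (1.9 × 10²⁷) × (6.3 × 10⁵) / (0.010))^(1/3)
  = 2.5 × 10⁸ m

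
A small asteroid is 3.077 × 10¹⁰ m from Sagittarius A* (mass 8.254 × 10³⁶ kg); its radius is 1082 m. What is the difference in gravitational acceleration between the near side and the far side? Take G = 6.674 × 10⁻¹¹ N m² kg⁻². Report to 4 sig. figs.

8.184 × 10⁻² m/s²

Δg = 4GMr/d³
   = 4 × (6.674 × 10⁻¹¹) × (8.254 × 10³⁶) × (1082) / (3.077 × 10¹⁰)³
   = 8.184 × 10⁻² m/s²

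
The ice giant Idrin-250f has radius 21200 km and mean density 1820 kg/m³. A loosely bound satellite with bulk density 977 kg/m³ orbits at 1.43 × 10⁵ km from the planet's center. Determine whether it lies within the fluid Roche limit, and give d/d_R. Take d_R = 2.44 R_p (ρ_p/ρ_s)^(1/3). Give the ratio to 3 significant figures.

outside; d/d_R ≈ 2.25

d_R = 2.44 × (21200 km) × (1820/977)^(1/3) = 63650 km
d/d_R = (1.43 × 10⁵) / (63650) = 2.25
Since d/d_R > 1, the body is outside the Roche limit.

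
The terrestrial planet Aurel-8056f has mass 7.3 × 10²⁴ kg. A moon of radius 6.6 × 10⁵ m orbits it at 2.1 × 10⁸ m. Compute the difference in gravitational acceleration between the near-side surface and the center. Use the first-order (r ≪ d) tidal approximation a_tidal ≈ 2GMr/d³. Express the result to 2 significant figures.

Differencing GM/(d−r)² and GM/d² to first order in r/d gives 2GMr/d³.
Δa = 2GMr/d³
   = 2 × (6.674 × 10⁻¹¹) × (7.3 × 10²⁴) × (6.6 × 10⁵) / (2.1 × 10⁸)³
   = 6.9 × 10⁻⁵ m/s²

6.9 × 10⁻⁵ m/s²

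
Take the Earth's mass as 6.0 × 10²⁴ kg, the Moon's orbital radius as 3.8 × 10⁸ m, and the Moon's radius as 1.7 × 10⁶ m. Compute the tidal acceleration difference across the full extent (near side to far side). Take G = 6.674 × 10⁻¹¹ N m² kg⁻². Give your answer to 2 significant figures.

The field gradient is 2GM/d³; across the full diameter 2r the difference is 4GMr/d³.
Δa = 4GMr/d³
   = 4 × (6.674 × 10⁻¹¹) × (6.0 × 10²⁴) × (1.7 × 10⁶) / (3.8 × 10⁸)³
   = 5.0 × 10⁻⁵ m/s²

5.0 × 10⁻⁵ m/s²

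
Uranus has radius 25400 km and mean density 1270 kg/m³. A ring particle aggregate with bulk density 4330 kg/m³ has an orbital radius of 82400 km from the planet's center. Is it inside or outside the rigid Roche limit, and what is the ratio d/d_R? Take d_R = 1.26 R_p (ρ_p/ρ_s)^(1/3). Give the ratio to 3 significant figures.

d_R = 1.26 × (25400 km) × (1270/4330)^(1/3) = 21260 km
d/d_R = (82400) / (21260) = 3.88
Since d/d_R > 1, the body is outside the Roche limit.

outside; d/d_R ≈ 3.88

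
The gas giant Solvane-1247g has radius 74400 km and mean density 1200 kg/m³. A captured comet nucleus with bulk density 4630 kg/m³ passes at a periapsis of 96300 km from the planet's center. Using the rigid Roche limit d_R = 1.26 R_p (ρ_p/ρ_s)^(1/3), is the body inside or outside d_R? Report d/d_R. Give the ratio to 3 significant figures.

d_R = 1.26 × (74400 km) × (1200/4630)^(1/3) = 59770 km
d/d_R = (96300) / (59770) = 1.61
Since d/d_R > 1, the body is outside the Roche limit.

outside; d/d_R ≈ 1.61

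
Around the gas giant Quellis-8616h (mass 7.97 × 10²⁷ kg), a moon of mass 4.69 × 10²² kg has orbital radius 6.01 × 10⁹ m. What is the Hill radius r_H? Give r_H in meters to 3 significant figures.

r_H ≈ a (m/3M)^(1/3)
    = (6.01 × 10⁹) × (4.69 × 10²² / (3 × 7.97 × 10²⁷))^(1/3)
    = 7.52 × 10⁷ m

7.52 × 10⁷ m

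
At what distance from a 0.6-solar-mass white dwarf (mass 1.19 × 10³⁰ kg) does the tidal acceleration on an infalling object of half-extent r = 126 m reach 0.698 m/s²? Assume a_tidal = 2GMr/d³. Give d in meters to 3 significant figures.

3.06 × 10⁷ m

2GMr/d³ = a_tidal  ⇒  d = (2GMr / a_tidal)^(1/3)
d = (2 × 6.674×10⁻¹¹ × (1.19 × 10³⁰) × (126) / (0.698))^(1/3)
  = 3.06 × 10⁷ m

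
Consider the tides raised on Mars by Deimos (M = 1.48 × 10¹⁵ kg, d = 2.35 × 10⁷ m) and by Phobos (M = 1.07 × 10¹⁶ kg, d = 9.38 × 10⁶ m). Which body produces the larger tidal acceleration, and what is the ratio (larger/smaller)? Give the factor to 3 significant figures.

Tidal stretch scales as M/d³; compute that for each body.
Deimos: (1.48 × 10¹⁵) / (2.35 × 10⁷)³ = 1.140 × 10⁻⁷
Phobos: (1.07 × 10¹⁶) / (9.38 × 10⁶)³ = 1.297 × 10⁻⁵
Ratio (larger/smaller) = 114

Phobos, by a factor of ≈ 114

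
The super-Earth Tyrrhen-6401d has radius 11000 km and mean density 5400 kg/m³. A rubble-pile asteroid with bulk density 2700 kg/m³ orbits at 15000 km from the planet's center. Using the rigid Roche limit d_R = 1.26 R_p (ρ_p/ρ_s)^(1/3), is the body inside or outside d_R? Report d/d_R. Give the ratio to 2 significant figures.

inside; d/d_R ≈ 0.86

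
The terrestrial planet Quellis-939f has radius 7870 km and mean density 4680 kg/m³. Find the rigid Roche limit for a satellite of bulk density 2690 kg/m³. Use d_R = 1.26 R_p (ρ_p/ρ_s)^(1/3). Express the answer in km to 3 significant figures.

11900 km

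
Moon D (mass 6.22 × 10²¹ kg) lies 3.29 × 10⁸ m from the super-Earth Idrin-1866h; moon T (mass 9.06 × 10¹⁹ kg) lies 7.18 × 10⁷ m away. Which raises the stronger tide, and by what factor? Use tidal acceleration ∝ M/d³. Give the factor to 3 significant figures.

Moon T, by a factor of ≈ 1.40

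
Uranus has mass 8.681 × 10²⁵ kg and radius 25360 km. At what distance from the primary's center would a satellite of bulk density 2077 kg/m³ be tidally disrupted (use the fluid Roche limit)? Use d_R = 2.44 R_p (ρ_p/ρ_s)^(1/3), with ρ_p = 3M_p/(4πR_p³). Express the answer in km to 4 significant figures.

52530 km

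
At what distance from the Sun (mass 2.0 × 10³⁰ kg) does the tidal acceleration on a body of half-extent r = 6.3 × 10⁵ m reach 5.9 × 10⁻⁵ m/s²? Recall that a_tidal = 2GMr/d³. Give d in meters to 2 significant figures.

1.4 × 10¹⁰ m

2GMr/d³ = a_tidal  ⇒  d = (2GMr / a_tidal)^(1/3)
d = (2 × 6.674×10⁻¹¹ × (2.0 × 10³⁰) × (6.3 × 10⁵) / (5.9 × 10⁻⁵))^(1/3)
  = 1.4 × 10¹⁰ m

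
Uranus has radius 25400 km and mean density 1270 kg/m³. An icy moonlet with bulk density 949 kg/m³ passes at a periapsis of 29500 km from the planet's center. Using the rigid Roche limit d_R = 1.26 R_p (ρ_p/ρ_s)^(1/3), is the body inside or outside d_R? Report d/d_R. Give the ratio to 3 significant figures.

d_R = 1.26 × (25400 km) × (1270/949)^(1/3) = 35270 km
d/d_R = (29500) / (35270) = 0.836
Since d/d_R < 1, the body is inside the Roche limit.

inside; d/d_R ≈ 0.836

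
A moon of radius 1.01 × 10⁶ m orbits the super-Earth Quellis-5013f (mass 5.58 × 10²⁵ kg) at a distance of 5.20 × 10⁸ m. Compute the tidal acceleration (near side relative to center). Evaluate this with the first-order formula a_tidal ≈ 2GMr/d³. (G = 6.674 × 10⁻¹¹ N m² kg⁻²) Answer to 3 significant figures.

Δa = 2GMr/d³
   = 2 × (6.674 × 10⁻¹¹) × (5.58 × 10²⁵) × (1.01 × 10⁶) / (5.20 × 10⁸)³
   = 5.35 × 10⁻⁵ m/s²

5.35 × 10⁻⁵ m/s²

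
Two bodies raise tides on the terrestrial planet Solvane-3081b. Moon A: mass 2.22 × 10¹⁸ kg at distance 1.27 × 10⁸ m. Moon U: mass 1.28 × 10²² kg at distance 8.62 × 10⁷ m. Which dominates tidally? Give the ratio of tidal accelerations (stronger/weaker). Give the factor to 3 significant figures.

Moon U, by a factor of ≈ 18400

Compare M/d³ for the two perturbers:
Moon A: (2.22 × 10¹⁸) / (1.27 × 10⁸)³ = 1.084 × 10⁻⁶
Moon U: (1.28 × 10²²) / (8.62 × 10⁷)³ = 1.998 × 10⁻²
Ratio (larger/smaller) = 18400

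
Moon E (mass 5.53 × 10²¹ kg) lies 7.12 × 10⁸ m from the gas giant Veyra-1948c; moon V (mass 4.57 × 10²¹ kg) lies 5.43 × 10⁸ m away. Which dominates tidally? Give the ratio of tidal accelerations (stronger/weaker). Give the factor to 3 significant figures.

Moon V, by a factor of ≈ 1.86

Compare M/d³ for the two perturbers:
Moon E: (5.53 × 10²¹) / (7.12 × 10⁸)³ = 1.532 × 10⁻⁵
Moon V: (4.57 × 10²¹) / (5.43 × 10⁸)³ = 2.854 × 10⁻⁵
Ratio (larger/smaller) = 1.86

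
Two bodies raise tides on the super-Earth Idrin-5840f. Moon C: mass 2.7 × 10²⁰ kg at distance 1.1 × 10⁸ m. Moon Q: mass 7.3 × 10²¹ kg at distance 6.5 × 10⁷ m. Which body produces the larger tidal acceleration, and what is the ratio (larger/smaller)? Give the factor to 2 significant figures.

Moon Q, by a factor of ≈ 130

Compare M/d³ for the two perturbers:
Moon C: (2.7 × 10²⁰) / (1.1 × 10⁸)³ = 2.029 × 10⁻⁴
Moon Q: (7.3 × 10²¹) / (6.5 × 10⁷)³ = 2.658 × 10⁻²
Ratio (larger/smaller) = 130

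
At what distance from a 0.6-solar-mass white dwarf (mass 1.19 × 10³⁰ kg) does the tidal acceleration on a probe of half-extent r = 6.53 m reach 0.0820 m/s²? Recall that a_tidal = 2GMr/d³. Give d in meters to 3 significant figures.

2.33 × 10⁷ m

2GMr/d³ = a_tidal  ⇒  d = (2GMr / a_tidal)^(1/3)
d = (2 × 6.674×10⁻¹¹ × (1.19 × 10³⁰) × (6.53) / (0.0820))^(1/3)
  = 2.33 × 10⁷ m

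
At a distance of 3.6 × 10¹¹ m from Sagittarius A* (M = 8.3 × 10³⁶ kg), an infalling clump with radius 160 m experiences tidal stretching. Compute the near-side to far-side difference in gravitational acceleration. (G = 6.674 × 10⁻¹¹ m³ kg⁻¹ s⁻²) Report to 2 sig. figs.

Differencing GM/(d−r)² and GM/(d+r)² to first order in r/d gives 4GMr/d³.
Δg = 4GMr/d³
   = 4 × (6.674 × 10⁻¹¹) × (8.3 × 10³⁶) × (160) / (3.6 × 10¹¹)³
   = 7.6 × 10⁻⁶ m/s²

7.6 × 10⁻⁶ m/s²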